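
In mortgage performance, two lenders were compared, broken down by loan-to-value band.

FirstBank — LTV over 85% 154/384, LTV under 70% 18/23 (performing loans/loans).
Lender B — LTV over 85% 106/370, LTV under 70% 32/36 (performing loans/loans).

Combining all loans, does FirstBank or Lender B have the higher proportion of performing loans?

LTV over 85%: FirstBank 154/384 = 40.1%, Lender B 106/370 = 28.6% → FirstBank
LTV under 70%: FirstBank 18/23 = 78.3%, Lender B 32/36 = 88.9% → Lender B
Overall: FirstBank 172/407 = 42.3%, Lender B 138/406 = 34.0% → FirstBank
(Neither sweeps every loan-to-value group, but FirstBank has the higher pooled rate.)

FirstBank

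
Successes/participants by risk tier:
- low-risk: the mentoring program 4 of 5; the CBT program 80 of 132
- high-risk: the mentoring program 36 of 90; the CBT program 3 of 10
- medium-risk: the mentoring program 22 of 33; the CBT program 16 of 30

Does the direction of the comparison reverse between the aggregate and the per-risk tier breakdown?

Yes

Low-risk: the mentoring program 4/5 = 80.0%, the CBT program 80/132 = 60.6% → the mentoring program
High-risk: the mentoring program 36/90 = 40.0%, the CBT program 3/10 = 30.0% → the mentoring program
Medium-risk: the mentoring program 22/33 = 66.7%, the CBT program 16/30 = 53.3% → the mentoring program
Overall: the mentoring program 62/128 = 48.4%, the CBT program 99/172 = 57.6% → the CBT program
The mentoring program wins each risk group but the CBT program wins overall — the comparison reverses. The mentoring program's participants skew toward high-risk, which has a lower base rate.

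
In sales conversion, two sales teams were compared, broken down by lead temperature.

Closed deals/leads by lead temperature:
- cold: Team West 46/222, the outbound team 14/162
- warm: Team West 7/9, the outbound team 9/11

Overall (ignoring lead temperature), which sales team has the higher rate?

Team West

Cold: Team West 46/222 = 20.7%, the outbound team 14/162 = 8.6% → Team West
Warm: Team West 7/9 = 77.8%, the outbound team 9/11 = 81.8% → the outbound team
Overall: Team West 53/231 = 22.9%, the outbound team 23/173 = 13.3% → Team West
(Neither sweeps every lead group, but Team West has the higher pooled rate.)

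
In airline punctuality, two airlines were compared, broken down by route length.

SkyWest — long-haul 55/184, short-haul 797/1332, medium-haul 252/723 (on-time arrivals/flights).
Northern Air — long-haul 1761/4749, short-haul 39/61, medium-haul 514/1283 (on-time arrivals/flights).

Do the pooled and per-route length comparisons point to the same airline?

No

Long-haul: SkyWest 55/184 = 29.9%, Northern Air 1761/4749 = 37.1% → Northern Air
Short-haul: SkyWest 797/1332 = 59.8%, Northern Air 39/61 = 63.9% → Northern Air
Medium-haul: SkyWest 252/723 = 34.9%, Northern Air 514/1283 = 40.1% → Northern Air
Overall: SkyWest 1104/2239 = 49.3%, Northern Air 2314/6093 = 38.0% → SkyWest
Northern Air wins each route group but SkyWest wins overall — the comparison reverses. Northern Air's flights skew toward long-haul, which has a lower base rate.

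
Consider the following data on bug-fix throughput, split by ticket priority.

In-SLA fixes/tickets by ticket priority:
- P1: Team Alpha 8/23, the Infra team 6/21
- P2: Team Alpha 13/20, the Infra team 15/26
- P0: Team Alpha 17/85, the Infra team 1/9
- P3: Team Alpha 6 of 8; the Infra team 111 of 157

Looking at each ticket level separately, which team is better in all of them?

P1: Team Alpha 8/23 = 34.8%, the Infra team 6/21 = 28.6% → Team Alpha
P2: Team Alpha 13/20 = 65.0%, the Infra team 15/26 = 57.7% → Team Alpha
P0: Team Alpha 17/85 = 20.0%, the Infra team 1/9 = 11.1% → Team Alpha
P3: Team Alpha 6/8 = 75.0%, the Infra team 111/157 = 70.7% → Team Alpha
Team Alpha has the higher rate in all 4 groups.

Team Alpha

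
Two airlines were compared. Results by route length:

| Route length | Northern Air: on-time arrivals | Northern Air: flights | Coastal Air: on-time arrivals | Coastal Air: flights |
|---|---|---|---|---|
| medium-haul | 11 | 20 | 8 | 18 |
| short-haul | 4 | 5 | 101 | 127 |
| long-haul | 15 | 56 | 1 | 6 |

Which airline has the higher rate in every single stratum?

Northern Air

Medium-haul: Northern Air 11/20 = 55.0%, Coastal Air 8/18 = 44.4% → Northern Air
Short-haul: Northern Air 4/5 = 80.0%, Coastal Air 101/127 = 79.5% → Northern Air
Long-haul: Northern Air 15/56 = 26.8%, Coastal Air 1/6 = 16.7% → Northern Air
Northern Air has the higher rate in all 3 groups.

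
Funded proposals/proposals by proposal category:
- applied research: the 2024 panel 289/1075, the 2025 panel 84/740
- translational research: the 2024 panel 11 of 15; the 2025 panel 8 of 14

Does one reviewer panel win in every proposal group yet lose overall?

Applied research: the 2024 panel 289/1075 = 26.9%, the 2025 panel 84/740 = 11.4% → the 2024 panel
Translational research: the 2024 panel 11/15 = 73.3%, the 2025 panel 8/14 = 57.1% → the 2024 panel
Overall: the 2024 panel 300/1090 = 27.5%, the 2025 panel 92/754 = 12.2% → the 2024 panel
The 2024 panel wins overall and in every proposal group — no reversal.

No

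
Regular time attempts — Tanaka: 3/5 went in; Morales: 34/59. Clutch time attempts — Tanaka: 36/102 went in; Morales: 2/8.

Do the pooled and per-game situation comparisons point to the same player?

Regular time: Tanaka 3/5 = 60.0%, Morales 34/59 = 57.6% → Tanaka
Clutch time: Tanaka 36/102 = 35.3%, Morales 2/8 = 25.0% → Tanaka
Overall: Tanaka 39/107 = 36.4%, Morales 36/67 = 53.7% → Morales
Tanaka wins each game group but Morales wins overall — the comparison reverses. Tanaka's attempts skew toward clutch time, which has a lower base rate.

No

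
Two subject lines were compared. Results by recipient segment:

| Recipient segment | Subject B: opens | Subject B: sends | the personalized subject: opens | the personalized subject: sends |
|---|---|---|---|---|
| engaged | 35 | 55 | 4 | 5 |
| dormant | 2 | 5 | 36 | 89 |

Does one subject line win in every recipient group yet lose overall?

Yes

Engaged: Subject B 35/55 = 63.6%, the personalized subject 4/5 = 80.0% → the personalized subject
Dormant: Subject B 2/5 = 40.0%, the personalized subject 36/89 = 40.4% → the personalized subject
Overall: Subject B 37/60 = 61.7%, the personalized subject 40/94 = 42.6% → Subject B
The personalized subject wins each recipient group but Subject B wins overall — the comparison reverses. The personalized subject's sends skew toward dormant, which has a lower base rate.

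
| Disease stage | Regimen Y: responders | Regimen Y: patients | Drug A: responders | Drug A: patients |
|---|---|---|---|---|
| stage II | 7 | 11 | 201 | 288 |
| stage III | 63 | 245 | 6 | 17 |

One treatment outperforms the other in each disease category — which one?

Drug A

Stage II: Regimen Y 7/11 = 63.6%, Drug A 201/288 = 69.8% → Drug A
Stage III: Regimen Y 63/245 = 25.7%, Drug A 6/17 = 35.3% → Drug A
Drug A has the higher rate in both groups.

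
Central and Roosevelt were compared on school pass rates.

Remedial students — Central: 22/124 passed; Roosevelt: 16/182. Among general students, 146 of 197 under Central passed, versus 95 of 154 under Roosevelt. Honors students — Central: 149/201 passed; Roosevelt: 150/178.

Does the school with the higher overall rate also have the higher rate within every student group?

Remedial: Central 22/124 = 17.7%, Roosevelt 16/182 = 8.8% → Central
General: Central 146/197 = 74.1%, Roosevelt 95/154 = 61.7% → Central
Honors: Central 149/201 = 74.1%, Roosevelt 150/178 = 84.3% → Roosevelt
Overall: Central 317/522 = 60.7%, Roosevelt 261/514 = 50.8% → Central
Neither sweeps: Central wins 2 of 3 groups, Roosevelt wins 1. Central wins overall but not every group — no Simpson reversal.

No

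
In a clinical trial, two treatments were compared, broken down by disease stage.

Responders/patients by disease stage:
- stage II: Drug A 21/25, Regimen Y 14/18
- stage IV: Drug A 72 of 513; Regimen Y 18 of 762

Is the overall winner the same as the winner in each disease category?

Stage II: Drug A 21/25 = 84.0%, Regimen Y 14/18 = 77.8% → Drug A
Stage IV: Drug A 72/513 = 14.0%, Regimen Y 18/762 = 2.4% → Drug A
Overall: Drug A 93/538 = 17.3%, Regimen Y 32/780 = 4.1% → Drug A
Drug A wins overall and in every disease group — no reversal.

Yes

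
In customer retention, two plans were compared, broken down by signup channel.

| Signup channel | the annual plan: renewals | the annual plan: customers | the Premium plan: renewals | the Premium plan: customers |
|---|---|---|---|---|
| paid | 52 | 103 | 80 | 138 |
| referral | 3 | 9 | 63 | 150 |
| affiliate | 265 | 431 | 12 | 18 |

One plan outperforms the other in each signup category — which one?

Paid: the annual plan 52/103 = 50.5%, the Premium plan 80/138 = 58.0% → the Premium plan
Referral: the annual plan 3/9 = 33.3%, the Premium plan 63/150 = 42.0% → the Premium plan
Affiliate: the annual plan 265/431 = 61.5%, the Premium plan 12/18 = 66.7% → the Premium plan
The Premium plan has the higher rate in all 3 groups.

the Premium plan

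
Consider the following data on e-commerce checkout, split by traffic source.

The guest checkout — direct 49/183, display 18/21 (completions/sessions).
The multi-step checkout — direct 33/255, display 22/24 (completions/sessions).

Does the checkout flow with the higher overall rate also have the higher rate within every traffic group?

No

Direct: the guest checkout 49/183 = 26.8%, the multi-step checkout 33/255 = 12.9% → the guest checkout
Display: the guest checkout 18/21 = 85.7%, the multi-step checkout 22/24 = 91.7% → the multi-step checkout
Overall: the guest checkout 67/204 = 32.8%, the multi-step checkout 55/279 = 19.7% → the guest checkout
Neither sweeps: the guest checkout wins 1 of 2 groups, the multi-step checkout wins 1. The guest checkout wins overall but not every group — no Simpson reversal.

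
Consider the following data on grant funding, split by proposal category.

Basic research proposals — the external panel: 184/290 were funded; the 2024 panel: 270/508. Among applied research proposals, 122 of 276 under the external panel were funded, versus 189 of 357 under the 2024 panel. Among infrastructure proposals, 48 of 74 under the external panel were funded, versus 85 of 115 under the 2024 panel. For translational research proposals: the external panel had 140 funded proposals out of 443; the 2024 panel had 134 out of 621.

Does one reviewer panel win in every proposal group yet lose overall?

Basic research: the external panel 184/290 = 63.4%, the 2024 panel 270/508 = 53.1% → the external panel
Applied research: the external panel 122/276 = 44.2%, the 2024 panel 189/357 = 52.9% → the 2024 panel
Infrastructure: the external panel 48/74 = 64.9%, the 2024 panel 85/115 = 73.9% → the 2024 panel
Translational research: the external panel 140/443 = 31.6%, the 2024 panel 134/621 = 21.6% → the external panel
Overall: the external panel 494/1083 = 45.6%, the 2024 panel 678/1601 = 42.3% → the external panel
Neither sweeps: the external panel wins 2 of 4 groups, the 2024 panel wins 2. The external panel wins overall but not every group — no Simpson reversal.

No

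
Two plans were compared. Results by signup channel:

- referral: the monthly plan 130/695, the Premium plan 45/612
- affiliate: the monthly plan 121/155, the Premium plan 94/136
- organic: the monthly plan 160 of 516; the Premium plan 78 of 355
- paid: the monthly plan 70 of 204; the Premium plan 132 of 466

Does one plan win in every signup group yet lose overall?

Referral: the monthly plan 130/695 = 18.7%, the Premium plan 45/612 = 7.4% → the monthly plan
Affiliate: the monthly plan 121/155 = 78.1%, the Premium plan 94/136 = 69.1% → the monthly plan
Organic: the monthly plan 160/516 = 31.0%, the Premium plan 78/355 = 22.0% → the monthly plan
Paid: the monthly plan 70/204 = 34.3%, the Premium plan 132/466 = 28.3% → the monthly plan
Overall: the monthly plan 481/1570 = 30.6%, the Premium plan 349/1569 = 22.2% → the monthly plan
The monthly plan wins overall and in every signup group — no reversal.

No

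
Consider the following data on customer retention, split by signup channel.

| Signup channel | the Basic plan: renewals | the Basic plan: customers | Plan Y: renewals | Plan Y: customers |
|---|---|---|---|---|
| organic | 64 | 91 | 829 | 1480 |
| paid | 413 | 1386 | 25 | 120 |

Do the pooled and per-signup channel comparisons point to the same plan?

No

Organic: the Basic plan 64/91 = 70.3%, Plan Y 829/1480 = 56.0% → the Basic plan
Paid: the Basic plan 413/1386 = 29.8%, Plan Y 25/120 = 20.8% → the Basic plan
Overall: the Basic plan 477/1477 = 32.3%, Plan Y 854/1600 = 53.4% → Plan Y
The Basic plan wins each signup group but Plan Y wins overall — the comparison reverses. The Basic plan's customers skew toward paid, which has a lower base rate.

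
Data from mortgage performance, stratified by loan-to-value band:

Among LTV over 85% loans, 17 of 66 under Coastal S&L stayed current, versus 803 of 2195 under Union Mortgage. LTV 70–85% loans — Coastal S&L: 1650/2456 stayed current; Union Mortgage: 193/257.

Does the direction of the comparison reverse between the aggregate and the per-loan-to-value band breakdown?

LTV over 85%: Coastal S&L 17/66 = 25.8%, Union Mortgage 803/2195 = 36.6% → Union Mortgage
LTV 70–85%: Coastal S&L 1650/2456 = 67.2%, Union Mortgage 193/257 = 75.1% → Union Mortgage
Overall: Coastal S&L 1667/2522 = 66.1%, Union Mortgage 996/2452 = 40.6% → Coastal S&L
Union Mortgage wins each loan-to-value group but Coastal S&L wins overall — the comparison reverses. Union Mortgage's loans skew toward LTV over 85%, which has a lower base rate.

Yes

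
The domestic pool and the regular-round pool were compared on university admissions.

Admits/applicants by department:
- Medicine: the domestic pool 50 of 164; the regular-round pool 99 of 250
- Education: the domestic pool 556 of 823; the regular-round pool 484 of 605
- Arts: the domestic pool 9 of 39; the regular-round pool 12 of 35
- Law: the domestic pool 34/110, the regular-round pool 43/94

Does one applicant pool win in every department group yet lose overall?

Medicine: the domestic pool 50/164 = 30.5%, the regular-round pool 99/250 = 39.6% → the regular-round pool
Education: the domestic pool 556/823 = 67.6%, the regular-round pool 484/605 = 80.0% → the regular-round pool
Arts: the domestic pool 9/39 = 23.1%, the regular-round pool 12/35 = 34.3% → the regular-round pool
Law: the domestic pool 34/110 = 30.9%, the regular-round pool 43/94 = 45.7% → the regular-round pool
Overall: the domestic pool 649/1136 = 57.1%, the regular-round pool 638/984 = 64.8% → the regular-round pool
The regular-round pool wins overall and in every department group — no reversal.

No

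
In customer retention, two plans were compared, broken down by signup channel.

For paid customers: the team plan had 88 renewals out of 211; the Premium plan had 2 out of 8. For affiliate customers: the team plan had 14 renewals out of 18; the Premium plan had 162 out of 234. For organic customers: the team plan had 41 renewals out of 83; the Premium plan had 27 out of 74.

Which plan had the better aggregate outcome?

Paid: the team plan 88/211 = 41.7%, the Premium plan 2/8 = 25.0% → the team plan
Affiliate: the team plan 14/18 = 77.8%, the Premium plan 162/234 = 69.2% → the team plan
Organic: the team plan 41/83 = 49.4%, the Premium plan 27/74 = 36.5% → the team plan
Overall: the team plan 143/312 = 45.8%, the Premium plan 191/316 = 60.4% → the Premium plan
(The team plan wins every signup group but the Premium plan wins overall — the team plan's customers skew toward the low-rate paid group.)

the Premium plan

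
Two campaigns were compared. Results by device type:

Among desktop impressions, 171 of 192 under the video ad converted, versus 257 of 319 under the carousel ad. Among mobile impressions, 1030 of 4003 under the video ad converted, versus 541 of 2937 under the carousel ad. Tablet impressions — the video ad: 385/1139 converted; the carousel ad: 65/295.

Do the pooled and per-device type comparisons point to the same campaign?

Yes

Desktop: the video ad 171/192 = 89.1%, the carousel ad 257/319 = 80.6% → the video ad
Mobile: the video ad 1030/4003 = 25.7%, the carousel ad 541/2937 = 18.4% → the video ad
Tablet: the video ad 385/1139 = 33.8%, the carousel ad 65/295 = 22.0% → the video ad
Overall: the video ad 1586/5334 = 29.7%, the carousel ad 863/3551 = 24.3% → the video ad
The video ad wins overall and in every device group — no reversal.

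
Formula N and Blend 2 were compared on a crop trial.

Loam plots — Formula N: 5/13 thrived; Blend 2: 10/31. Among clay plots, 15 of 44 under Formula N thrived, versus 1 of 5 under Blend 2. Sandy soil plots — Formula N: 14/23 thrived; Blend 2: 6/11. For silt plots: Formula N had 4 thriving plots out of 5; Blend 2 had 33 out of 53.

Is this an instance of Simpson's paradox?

Yes

Loam: Formula N 5/13 = 38.5%, Blend 2 10/31 = 32.3% → Formula N
Clay: Formula N 15/44 = 34.1%, Blend 2 1/5 = 20.0% → Formula N
Sandy soil: Formula N 14/23 = 60.9%, Blend 2 6/11 = 54.5% → Formula N
Silt: Formula N 4/5 = 80.0%, Blend 2 33/53 = 62.3% → Formula N
Overall: Formula N 38/85 = 44.7%, Blend 2 50/100 = 50.0% → Blend 2
Formula N wins each soil group but Blend 2 wins overall — the comparison reverses. Formula N's plots skew toward clay, which has a lower base rate.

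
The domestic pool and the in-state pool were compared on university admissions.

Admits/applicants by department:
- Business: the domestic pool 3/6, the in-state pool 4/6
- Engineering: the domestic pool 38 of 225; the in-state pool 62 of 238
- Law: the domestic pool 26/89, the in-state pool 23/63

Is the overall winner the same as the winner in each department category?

Business: the domestic pool 3/6 = 50.0%, the in-state pool 4/6 = 66.7% → the in-state pool
Engineering: the domestic pool 38/225 = 16.9%, the in-state pool 62/238 = 26.1% → the in-state pool
Law: the domestic pool 26/89 = 29.2%, the in-state pool 23/63 = 36.5% → the in-state pool
Overall: the domestic pool 67/320 = 20.9%, the in-state pool 89/307 = 29.0% → the in-state pool
The in-state pool wins overall and in every department group — no reversal.

Yes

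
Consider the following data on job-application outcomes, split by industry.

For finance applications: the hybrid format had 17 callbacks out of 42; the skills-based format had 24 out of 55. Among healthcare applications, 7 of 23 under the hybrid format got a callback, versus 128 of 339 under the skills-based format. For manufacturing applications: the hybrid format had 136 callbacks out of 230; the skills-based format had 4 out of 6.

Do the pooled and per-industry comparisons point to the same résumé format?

No

Finance: the hybrid format 17/42 = 40.5%, the skills-based format 24/55 = 43.6% → the skills-based format
Healthcare: the hybrid format 7/23 = 30.4%, the skills-based format 128/339 = 37.8% → the skills-based format
Manufacturing: the hybrid format 136/230 = 59.1%, the skills-based format 4/6 = 66.7% → the skills-based format
Overall: the hybrid format 160/295 = 54.2%, the skills-based format 156/400 = 39.0% → the hybrid format
The skills-based format wins each industry group but the hybrid format wins overall — the comparison reverses. The skills-based format's applications skew toward healthcare, which has a lower base rate.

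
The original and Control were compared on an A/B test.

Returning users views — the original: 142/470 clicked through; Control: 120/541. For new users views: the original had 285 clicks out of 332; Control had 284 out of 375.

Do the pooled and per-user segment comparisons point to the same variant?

Returning users: the original 142/470 = 30.2%, Control 120/541 = 22.2% → the original
New users: the original 285/332 = 85.8%, Control 284/375 = 75.7% → the original
Overall: the original 427/802 = 53.2%, Control 404/916 = 44.1% → the original
The original wins overall and in every user group — no reversal.

Yes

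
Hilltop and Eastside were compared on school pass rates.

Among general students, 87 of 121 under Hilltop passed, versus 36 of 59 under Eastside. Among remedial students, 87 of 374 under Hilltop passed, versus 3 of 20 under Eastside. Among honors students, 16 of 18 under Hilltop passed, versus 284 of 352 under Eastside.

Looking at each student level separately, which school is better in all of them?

Hilltop

General: Hilltop 87/121 = 71.9%, Eastside 36/59 = 61.0% → Hilltop
Remedial: Hilltop 87/374 = 23.3%, Eastside 3/20 = 15.0% → Hilltop
Honors: Hilltop 16/18 = 88.9%, Eastside 284/352 = 80.7% → Hilltop
Hilltop has the higher rate in all 3 groups.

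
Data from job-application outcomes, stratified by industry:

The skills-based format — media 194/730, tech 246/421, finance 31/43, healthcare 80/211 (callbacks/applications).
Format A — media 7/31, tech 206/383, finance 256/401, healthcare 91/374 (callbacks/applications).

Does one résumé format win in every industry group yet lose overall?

Yes

Media: the skills-based format 194/730 = 26.6%, Format A 7/31 = 22.6% → the skills-based format
Tech: the skills-based format 246/421 = 58.4%, Format A 206/383 = 53.8% → the skills-based format
Finance: the skills-based format 31/43 = 72.1%, Format A 256/401 = 63.8% → the skills-based format
Healthcare: the skills-based format 80/211 = 37.9%, Format A 91/374 = 24.3% → the skills-based format
Overall: the skills-based format 551/1405 = 39.2%, Format A 560/1189 = 47.1% → Format A
The skills-based format wins each industry group but Format A wins overall — the comparison reverses. The skills-based format's applications skew toward media, which has a lower base rate.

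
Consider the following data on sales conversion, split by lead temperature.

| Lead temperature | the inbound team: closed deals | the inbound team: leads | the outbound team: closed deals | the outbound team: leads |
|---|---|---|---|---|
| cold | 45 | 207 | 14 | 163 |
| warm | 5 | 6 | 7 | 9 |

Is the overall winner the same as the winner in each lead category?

Yes

Cold: the inbound team 45/207 = 21.7%, the outbound team 14/163 = 8.6% → the inbound team
Warm: the inbound team 5/6 = 83.3%, the outbound team 7/9 = 77.8% → the inbound team
Overall: the inbound team 50/213 = 23.5%, the outbound team 21/172 = 12.2% → the inbound team
The inbound team wins overall and in every lead group — no reversal.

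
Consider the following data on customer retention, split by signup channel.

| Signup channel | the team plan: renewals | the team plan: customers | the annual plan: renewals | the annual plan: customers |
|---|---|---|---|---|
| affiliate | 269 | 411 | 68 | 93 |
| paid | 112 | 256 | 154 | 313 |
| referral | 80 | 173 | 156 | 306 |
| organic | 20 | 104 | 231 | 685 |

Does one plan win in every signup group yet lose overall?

Yes

Affiliate: the team plan 269/411 = 65.5%, the annual plan 68/93 = 73.1% → the annual plan
Paid: the team plan 112/256 = 43.8%, the annual plan 154/313 = 49.2% → the annual plan
Referral: the team plan 80/173 = 46.2%, the annual plan 156/306 = 51.0% → the annual plan
Organic: the team plan 20/104 = 19.2%, the annual plan 231/685 = 33.7% → the annual plan
Overall: the team plan 481/944 = 51.0%, the annual plan 609/1397 = 43.6% → the team plan
The annual plan wins each signup group but the team plan wins overall — the comparison reverses. The annual plan's customers skew toward organic, which has a lower base rate.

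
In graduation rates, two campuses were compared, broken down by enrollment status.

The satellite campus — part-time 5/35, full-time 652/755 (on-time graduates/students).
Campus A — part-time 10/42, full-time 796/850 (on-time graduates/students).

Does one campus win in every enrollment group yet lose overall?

Part-time: the satellite campus 5/35 = 14.3%, Campus A 10/42 = 23.8% → Campus A
Full-time: the satellite campus 652/755 = 86.4%, Campus A 796/850 = 93.6% → Campus A
Overall: the satellite campus 657/790 = 83.2%, Campus A 806/892 = 90.4% → Campus A
Campus A wins overall and in every enrollment group — no reversal.

No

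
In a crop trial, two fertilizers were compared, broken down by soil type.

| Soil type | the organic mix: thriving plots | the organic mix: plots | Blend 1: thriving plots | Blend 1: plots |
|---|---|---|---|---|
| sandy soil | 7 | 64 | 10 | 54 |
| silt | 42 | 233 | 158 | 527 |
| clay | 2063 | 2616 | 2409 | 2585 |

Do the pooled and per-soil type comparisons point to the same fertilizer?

Yes

Sandy soil: the organic mix 7/64 = 10.9%, Blend 1 10/54 = 18.5% → Blend 1
Silt: the organic mix 42/233 = 18.0%, Blend 1 158/527 = 30.0% → Blend 1
Clay: the organic mix 2063/2616 = 78.9%, Blend 1 2409/2585 = 93.2% → Blend 1
Overall: the organic mix 2112/2913 = 72.5%, Blend 1 2577/3166 = 81.4% → Blend 1
Blend 1 wins overall and in every soil group — no reversal.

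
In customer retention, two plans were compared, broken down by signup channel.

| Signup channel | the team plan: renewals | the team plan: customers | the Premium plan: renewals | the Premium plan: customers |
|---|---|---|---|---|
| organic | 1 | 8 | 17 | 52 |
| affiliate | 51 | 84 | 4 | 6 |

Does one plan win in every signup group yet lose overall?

Organic: the team plan 1/8 = 12.5%, the Premium plan 17/52 = 32.7% → the Premium plan
Affiliate: the team plan 51/84 = 60.7%, the Premium plan 4/6 = 66.7% → the Premium plan
Overall: the team plan 52/92 = 56.5%, the Premium plan 21/58 = 36.2% → the team plan
The Premium plan wins each signup group but the team plan wins overall — the comparison reverses. The Premium plan's customers skew toward organic, which has a lower base rate.

Yes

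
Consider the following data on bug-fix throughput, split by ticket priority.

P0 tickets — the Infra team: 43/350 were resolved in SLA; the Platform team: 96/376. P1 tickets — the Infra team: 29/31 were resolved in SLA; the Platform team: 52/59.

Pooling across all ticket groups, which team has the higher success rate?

the Platform team

P0: the Infra team 43/350 = 12.3%, the Platform team 96/376 = 25.5% → the Platform team
P1: the Infra team 29/31 = 93.5%, the Platform team 52/59 = 88.1% → the Infra team
Overall: the Infra team 72/381 = 18.9%, the Platform team 148/435 = 34.0% → the Platform team
(Neither sweeps every ticket group, but the Platform team has the higher pooled rate.)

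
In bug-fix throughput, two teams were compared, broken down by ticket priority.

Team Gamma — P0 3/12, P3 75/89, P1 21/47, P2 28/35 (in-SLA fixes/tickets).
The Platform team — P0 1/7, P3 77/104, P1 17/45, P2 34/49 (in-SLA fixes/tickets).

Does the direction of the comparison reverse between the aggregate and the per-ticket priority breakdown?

P0: Team Gamma 3/12 = 25.0%, the Platform team 1/7 = 14.3% → Team Gamma
P3: Team Gamma 75/89 = 84.3%, the Platform team 77/104 = 74.0% → Team Gamma
P1: Team Gamma 21/47 = 44.7%, the Platform team 17/45 = 37.8% → Team Gamma
P2: Team Gamma 28/35 = 80.0%, the Platform team 34/49 = 69.4% → Team Gamma
Overall: Team Gamma 127/183 = 69.4%, the Platform team 129/205 = 62.9% → Team Gamma
Team Gamma wins overall and in every ticket group — no reversal.

No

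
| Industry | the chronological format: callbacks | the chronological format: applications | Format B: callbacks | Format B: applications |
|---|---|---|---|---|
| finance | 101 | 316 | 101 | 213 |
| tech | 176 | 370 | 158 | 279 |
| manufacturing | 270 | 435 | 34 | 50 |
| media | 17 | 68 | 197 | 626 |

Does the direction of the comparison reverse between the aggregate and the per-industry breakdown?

Yes

Finance: the chronological format 101/316 = 32.0%, Format B 101/213 = 47.4% → Format B
Tech: the chronological format 176/370 = 47.6%, Format B 158/279 = 56.6% → Format B
Manufacturing: the chronological format 270/435 = 62.1%, Format B 34/50 = 68.0% → Format B
Media: the chronological format 17/68 = 25.0%, Format B 197/626 = 31.5% → Format B
Overall: the chronological format 564/1189 = 47.4%, Format B 490/1168 = 42.0% → the chronological format
Format B wins each industry group but the chronological format wins overall — the comparison reverses. Format B's applications skew toward media, which has a lower base rate.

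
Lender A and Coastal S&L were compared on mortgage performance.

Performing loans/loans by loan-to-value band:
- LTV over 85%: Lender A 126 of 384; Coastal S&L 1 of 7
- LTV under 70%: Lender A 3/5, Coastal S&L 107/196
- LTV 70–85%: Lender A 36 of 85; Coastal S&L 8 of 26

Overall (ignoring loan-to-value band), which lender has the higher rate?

LTV over 85%: Lender A 126/384 = 32.8%, Coastal S&L 1/7 = 14.3% → Lender A
LTV under 70%: Lender A 3/5 = 60.0%, Coastal S&L 107/196 = 54.6% → Lender A
LTV 70–85%: Lender A 36/85 = 42.4%, Coastal S&L 8/26 = 30.8% → Lender A
Overall: Lender A 165/474 = 34.8%, Coastal S&L 116/229 = 50.7% → Coastal S&L
(Lender A wins every loan-to-value group but Coastal S&L wins overall — Lender A's loans skew toward the low-rate LTV over 85% group.)

Coastal S&L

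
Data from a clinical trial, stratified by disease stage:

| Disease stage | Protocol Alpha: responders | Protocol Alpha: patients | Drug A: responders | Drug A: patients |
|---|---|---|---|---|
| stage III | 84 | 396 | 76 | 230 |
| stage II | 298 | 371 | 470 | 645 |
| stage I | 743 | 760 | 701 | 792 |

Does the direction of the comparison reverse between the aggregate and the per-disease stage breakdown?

Stage III: Protocol Alpha 84/396 = 21.2%, Drug A 76/230 = 33.0% → Drug A
Stage II: Protocol Alpha 298/371 = 80.3%, Drug A 470/645 = 72.9% → Protocol Alpha
Stage I: Protocol Alpha 743/760 = 97.8%, Drug A 701/792 = 88.5% → Protocol Alpha
Overall: Protocol Alpha 1125/1527 = 73.7%, Drug A 1247/1667 = 74.8% → Drug A
Neither sweeps: Protocol Alpha wins 2 of 3 groups, Drug A wins 1. Drug A wins overall but not every group — no Simpson reversal.

No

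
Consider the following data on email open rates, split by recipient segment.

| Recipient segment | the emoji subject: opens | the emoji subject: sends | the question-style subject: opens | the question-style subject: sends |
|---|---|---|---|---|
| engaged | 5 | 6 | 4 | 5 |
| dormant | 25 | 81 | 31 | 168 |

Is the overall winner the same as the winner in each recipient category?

Engaged: the emoji subject 5/6 = 83.3%, the question-style subject 4/5 = 80.0% → the emoji subject
Dormant: the emoji subject 25/81 = 30.9%, the question-style subject 31/168 = 18.5% → the emoji subject
Overall: the emoji subject 30/87 = 34.5%, the question-style subject 35/173 = 20.2% → the emoji subject
The emoji subject wins overall and in every recipient group — no reversal.

Yes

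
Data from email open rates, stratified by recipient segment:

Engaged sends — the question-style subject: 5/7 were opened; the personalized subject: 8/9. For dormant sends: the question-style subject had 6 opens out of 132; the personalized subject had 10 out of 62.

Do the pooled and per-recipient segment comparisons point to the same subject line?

Yes

Engaged: the question-style subject 5/7 = 71.4%, the personalized subject 8/9 = 88.9% → the personalized subject
Dormant: the question-style subject 6/132 = 4.5%, the personalized subject 10/62 = 16.1% → the personalized subject
Overall: the question-style subject 11/139 = 7.9%, the personalized subject 18/71 = 25.4% → the personalized subject
The personalized subject wins overall and in every recipient group — no reversal.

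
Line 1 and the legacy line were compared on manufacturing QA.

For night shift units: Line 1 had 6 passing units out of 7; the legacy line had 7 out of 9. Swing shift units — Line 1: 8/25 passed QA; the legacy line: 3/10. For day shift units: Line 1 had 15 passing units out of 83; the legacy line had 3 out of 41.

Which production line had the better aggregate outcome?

Night shift: Line 1 6/7 = 85.7%, the legacy line 7/9 = 77.8% → Line 1
Swing shift: Line 1 8/25 = 32.0%, the legacy line 3/10 = 30.0% → Line 1
Day shift: Line 1 15/83 = 18.1%, the legacy line 3/41 = 7.3% → Line 1
Overall: Line 1 29/115 = 25.2%, the legacy line 13/60 = 21.7% → Line 1

Line 1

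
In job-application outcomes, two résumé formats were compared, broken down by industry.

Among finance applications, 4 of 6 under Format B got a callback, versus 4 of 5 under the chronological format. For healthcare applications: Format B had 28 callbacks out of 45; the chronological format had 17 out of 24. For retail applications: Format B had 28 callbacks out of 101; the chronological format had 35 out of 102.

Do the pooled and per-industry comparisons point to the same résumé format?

Finance: Format B 4/6 = 66.7%, the chronological format 4/5 = 80.0% → the chronological format
Healthcare: Format B 28/45 = 62.2%, the chronological format 17/24 = 70.8% → the chronological format
Retail: Format B 28/101 = 27.7%, the chronological format 35/102 = 34.3% → the chronological format
Overall: Format B 60/152 = 39.5%, the chronological format 56/131 = 42.7% → the chronological format
The chronological format wins overall and in every industry group — no reversal.

Yes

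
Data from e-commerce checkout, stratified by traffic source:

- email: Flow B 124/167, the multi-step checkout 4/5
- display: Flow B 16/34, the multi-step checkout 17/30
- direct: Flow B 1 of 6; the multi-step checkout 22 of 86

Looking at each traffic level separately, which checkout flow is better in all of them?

Email: Flow B 124/167 = 74.3%, the multi-step checkout 4/5 = 80.0% → the multi-step checkout
Display: Flow B 16/34 = 47.1%, the multi-step checkout 17/30 = 56.7% → the multi-step checkout
Direct: Flow B 1/6 = 16.7%, the multi-step checkout 22/86 = 25.6% → the multi-step checkout
The multi-step checkout has the higher rate in all 3 groups.

the multi-step checkout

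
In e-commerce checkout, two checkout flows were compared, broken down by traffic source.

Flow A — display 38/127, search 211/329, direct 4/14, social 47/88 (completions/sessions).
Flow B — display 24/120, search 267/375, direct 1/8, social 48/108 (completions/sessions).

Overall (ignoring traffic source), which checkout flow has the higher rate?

Display: Flow A 38/127 = 29.9%, Flow B 24/120 = 20.0% → Flow A
Search: Flow A 211/329 = 64.1%, Flow B 267/375 = 71.2% → Flow B
Direct: Flow A 4/14 = 28.6%, Flow B 1/8 = 12.5% → Flow A
Social: Flow A 47/88 = 53.4%, Flow B 48/108 = 44.4% → Flow A
Overall: Flow A 300/558 = 53.8%, Flow B 340/611 = 55.6% → Flow B
(Neither sweeps every traffic group, but Flow B has the higher pooled rate.)

Flow B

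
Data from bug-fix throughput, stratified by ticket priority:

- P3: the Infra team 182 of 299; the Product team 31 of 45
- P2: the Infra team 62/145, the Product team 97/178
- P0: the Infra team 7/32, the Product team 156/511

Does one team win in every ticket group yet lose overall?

P3: the Infra team 182/299 = 60.9%, the Product team 31/45 = 68.9% → the Product team
P2: the Infra team 62/145 = 42.8%, the Product team 97/178 = 54.5% → the Product team
P0: the Infra team 7/32 = 21.9%, the Product team 156/511 = 30.5% → the Product team
Overall: the Infra team 251/476 = 52.7%, the Product team 284/734 = 38.7% → the Infra team
The Product team wins each ticket group but the Infra team wins overall — the comparison reverses. The Product team's tickets skew toward P0, which has a lower base rate.

Yes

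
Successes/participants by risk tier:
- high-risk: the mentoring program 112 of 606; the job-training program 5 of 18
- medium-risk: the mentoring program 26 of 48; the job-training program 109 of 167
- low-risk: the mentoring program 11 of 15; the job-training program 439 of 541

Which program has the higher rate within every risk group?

High-risk: the mentoring program 112/606 = 18.5%, the job-training program 5/18 = 27.8% → the job-training program
Medium-risk: the mentoring program 26/48 = 54.2%, the job-training program 109/167 = 65.3% → the job-training program
Low-risk: the mentoring program 11/15 = 73.3%, the job-training program 439/541 = 81.1% → the job-training program
The job-training program has the higher rate in all 3 groups.

the job-training program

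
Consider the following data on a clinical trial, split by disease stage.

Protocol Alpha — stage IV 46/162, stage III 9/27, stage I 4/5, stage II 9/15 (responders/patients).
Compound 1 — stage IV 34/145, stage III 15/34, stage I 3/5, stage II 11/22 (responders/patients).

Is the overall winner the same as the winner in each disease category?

Stage IV: Protocol Alpha 46/162 = 28.4%, Compound 1 34/145 = 23.4% → Protocol Alpha
Stage III: Protocol Alpha 9/27 = 33.3%, Compound 1 15/34 = 44.1% → Compound 1
Stage I: Protocol Alpha 4/5 = 80.0%, Compound 1 3/5 = 60.0% → Protocol Alpha
Stage II: Protocol Alpha 9/15 = 60.0%, Compound 1 11/22 = 50.0% → Protocol Alpha
Overall: Protocol Alpha 68/209 = 32.5%, Compound 1 63/206 = 30.6% → Protocol Alpha
Neither sweeps: Protocol Alpha wins 3 of 4 groups, Compound 1 wins 1. Protocol Alpha wins overall but not every group — no Simpson reversal.

No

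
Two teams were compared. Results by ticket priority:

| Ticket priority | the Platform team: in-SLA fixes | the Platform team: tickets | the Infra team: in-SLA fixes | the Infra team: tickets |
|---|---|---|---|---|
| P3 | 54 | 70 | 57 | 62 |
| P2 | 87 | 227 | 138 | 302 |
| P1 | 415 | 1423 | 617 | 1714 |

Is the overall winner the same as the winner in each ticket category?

Yes

P3: the Platform team 54/70 = 77.1%, the Infra team 57/62 = 91.9% → the Infra team
P2: the Platform team 87/227 = 38.3%, the Infra team 138/302 = 45.7% → the Infra team
P1: the Platform team 415/1423 = 29.2%, the Infra team 617/1714 = 36.0% → the Infra team
Overall: the Platform team 556/1720 = 32.3%, the Infra team 812/2078 = 39.1% → the Infra team
The Infra team wins overall and in every ticket group — no reversal.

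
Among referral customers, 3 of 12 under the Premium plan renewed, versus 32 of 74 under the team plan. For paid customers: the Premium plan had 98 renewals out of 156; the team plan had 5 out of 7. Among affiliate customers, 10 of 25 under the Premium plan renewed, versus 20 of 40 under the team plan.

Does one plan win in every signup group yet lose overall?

Referral: the Premium plan 3/12 = 25.0%, the team plan 32/74 = 43.2% → the team plan
Paid: the Premium plan 98/156 = 62.8%, the team plan 5/7 = 71.4% → the team plan
Affiliate: the Premium plan 10/25 = 40.0%, the team plan 20/40 = 50.0% → the team plan
Overall: the Premium plan 111/193 = 57.5%, the team plan 57/121 = 47.1% → the Premium plan
The team plan wins each signup group but the Premium plan wins overall — the comparison reverses. The team plan's customers skew toward referral, which has a lower base rate.

Yes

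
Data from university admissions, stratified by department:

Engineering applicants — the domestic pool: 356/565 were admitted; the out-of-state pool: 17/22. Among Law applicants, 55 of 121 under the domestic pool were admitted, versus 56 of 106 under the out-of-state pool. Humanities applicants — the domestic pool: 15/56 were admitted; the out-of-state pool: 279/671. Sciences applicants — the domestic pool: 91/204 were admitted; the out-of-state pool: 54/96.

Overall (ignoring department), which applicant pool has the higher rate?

the domestic pool

Engineering: the domestic pool 356/565 = 63.0%, the out-of-state pool 17/22 = 77.3% → the out-of-state pool
Law: the domestic pool 55/121 = 45.5%, the out-of-state pool 56/106 = 52.8% → the out-of-state pool
Humanities: the domestic pool 15/56 = 26.8%, the out-of-state pool 279/671 = 41.6% → the out-of-state pool
Sciences: the domestic pool 91/204 = 44.6%, the out-of-state pool 54/96 = 56.2% → the out-of-state pool
Overall: the domestic pool 517/946 = 54.7%, the out-of-state pool 406/895 = 45.4% → the domestic pool
(The out-of-state pool wins every department group but the domestic pool wins overall — the out-of-state pool's applicants skew toward the low-rate Humanities group.)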